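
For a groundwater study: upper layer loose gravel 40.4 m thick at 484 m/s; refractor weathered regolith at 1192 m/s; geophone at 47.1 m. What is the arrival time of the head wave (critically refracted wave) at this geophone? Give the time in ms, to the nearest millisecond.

t = x/V₂ + 2h·√(V₂²−V₁²)/(V₁V₂).
√(V₂²−V₁²) = √(1192²−484²) = 1089.3 m/s; delay term = 2·40.4·1089.3/(484·1192) = 0.15256 s.
t = 47.1/1192 + 0.15256 = 0.19207 s.

192 ms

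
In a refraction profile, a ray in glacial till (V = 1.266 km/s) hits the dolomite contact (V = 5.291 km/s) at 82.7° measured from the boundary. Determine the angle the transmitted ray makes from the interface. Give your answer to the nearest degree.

Convert to the normal: θ₁ = 90° − 82.7° = 7.3°.
Snell's law: sin θ₂ = (V₂/V₁)·sin θ₁ = (5.291/1.266)·sin 7.3° = 0.5310.
θ₂ = arcsin 0.5310 = 32.08° from the normal.
From the interface: 90° − 32.08° = 57.92°.

58°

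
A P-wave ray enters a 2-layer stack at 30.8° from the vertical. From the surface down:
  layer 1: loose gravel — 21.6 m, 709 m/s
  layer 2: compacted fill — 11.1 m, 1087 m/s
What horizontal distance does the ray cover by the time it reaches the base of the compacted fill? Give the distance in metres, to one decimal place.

26.9 m

Apply Snell's law at each interface; in layer i the horizontal offset is hᵢ·tan θᵢ.
Layer 1: θ = 30.80°; offset = 21.6·tan 30.80° = 12.876 m.
Layer 2: sin θ = 1087·sin 30.8°/709 = 0.7850, θ = 51.72°; offset = 11.1·tan 51.72° = 14.067 m.
Summing the layer offsets gives 26.943 m.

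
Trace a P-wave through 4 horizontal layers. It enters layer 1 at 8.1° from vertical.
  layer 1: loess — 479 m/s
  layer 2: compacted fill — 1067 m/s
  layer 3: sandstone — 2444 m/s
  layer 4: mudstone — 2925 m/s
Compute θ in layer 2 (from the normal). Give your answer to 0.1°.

Snell's law across each interface conserves sin θ / V, so sin θ_2 = V_2·sin θ₁/V₁.
sin θ_2 = 1067 × sin 8.1° / 479 = 0.3139.
θ_2 = 18.29° from the vertical.

18.3°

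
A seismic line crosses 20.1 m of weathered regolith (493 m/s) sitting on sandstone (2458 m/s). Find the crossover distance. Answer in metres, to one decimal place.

x_cross = 2h·√((V₂+V₁)/(V₂−V₁)).
(V₂+V₁)/(V₂−V₁) = (2458+493)/(2458−493) = 1.5018; √ = 1.2255.
x_cross = 2·20.1·1.2255 = 49.26 m.

49.3 m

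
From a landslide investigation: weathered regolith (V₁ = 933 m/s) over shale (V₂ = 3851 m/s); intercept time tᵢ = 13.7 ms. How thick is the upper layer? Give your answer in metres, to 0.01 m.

6.59 m

h = tᵢ·V₁·V₂ / (2·√(V₂²−V₁²)).
√(V₂²−V₁²) = √(3851² − 933²) = 3736.3 m/s.
h = 0.0137 s × 933 × 3851 / (2 × 3736.3) = 6.59 m.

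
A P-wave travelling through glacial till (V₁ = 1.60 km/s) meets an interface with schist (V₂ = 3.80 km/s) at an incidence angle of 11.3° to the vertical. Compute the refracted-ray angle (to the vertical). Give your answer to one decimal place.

27.7°

sin θ₁/V₁ = sin θ₂/V₂ ⇒ sin θ₂ = 3.80·sin 11.3°/1.60 = 3.80·0.1959/1.60 = 0.4654.
θ₂ = sin⁻¹(0.4654) = 27.73° (from vertical).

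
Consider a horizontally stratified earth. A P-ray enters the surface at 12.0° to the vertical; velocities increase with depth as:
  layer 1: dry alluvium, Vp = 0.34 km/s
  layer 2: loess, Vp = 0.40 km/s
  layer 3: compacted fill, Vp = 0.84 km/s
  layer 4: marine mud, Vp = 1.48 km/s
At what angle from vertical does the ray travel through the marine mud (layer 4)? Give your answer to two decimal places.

Ray parameter p = sin 12.0° / 0.34 = 6.1150e-01 s/km.
sin θ_4 = p·V_4 = 6.1150e-01 × 1.48 = 0.9050.
θ_4 = arcsin 0.9050 = 64.83°.

64.83°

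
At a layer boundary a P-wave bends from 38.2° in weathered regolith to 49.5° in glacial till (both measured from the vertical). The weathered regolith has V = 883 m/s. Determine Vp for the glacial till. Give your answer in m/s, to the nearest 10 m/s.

Snell's law: sin 38.2°/V₁ = sin 49.5°/V₂.
V₂ = V₁·sin 49.5°/sin 38.2° = 883 × 1.2296 = 1085.75 m/s.

1090 m/s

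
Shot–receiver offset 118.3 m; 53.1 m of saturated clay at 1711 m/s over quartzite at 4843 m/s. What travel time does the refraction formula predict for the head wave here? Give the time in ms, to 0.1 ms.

θ_c = arcsin(V₁/V₂) = arcsin(1711/4843) = 20.69°, cos θ_c = 0.9355.
Intercept time tᵢ = 2h cos θ_c / V₁ = 2·53.1·0.9355/1711 = 0.05807 s.
t = x/V₂ + tᵢ = 118.3/4843 + 0.05807 = 0.08249 s.

82.5 ms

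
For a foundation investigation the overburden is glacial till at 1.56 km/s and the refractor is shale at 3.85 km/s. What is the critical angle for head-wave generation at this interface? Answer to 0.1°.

23.9°

At critical incidence the refracted ray runs along the interface (θ₂ = 90°), so sin θ_c = V₁/V₂.
θ_c = arcsin(1.56/3.85) = arcsin 0.4052 = 23.90°.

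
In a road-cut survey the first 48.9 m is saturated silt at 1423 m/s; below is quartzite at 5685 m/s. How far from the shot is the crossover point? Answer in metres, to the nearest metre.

x_cross = 2h·√((V₂+V₁)/(V₂−V₁)).
(V₂+V₁)/(V₂−V₁) = (5685+1423)/(5685−1423) = 1.6678; √ = 1.2914.
x_cross = 2·48.9·1.2914 = 126.30 m.

126 m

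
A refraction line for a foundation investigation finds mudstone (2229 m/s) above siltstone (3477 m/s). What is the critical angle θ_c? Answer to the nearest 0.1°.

Critical incidence: sin θ_c = V₁/V₂ = 2229/3477 = 0.6411.
θ_c = arcsin 0.6411 = 39.87°.

39.9°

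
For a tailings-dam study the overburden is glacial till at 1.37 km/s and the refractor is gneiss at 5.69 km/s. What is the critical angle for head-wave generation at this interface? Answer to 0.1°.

At critical incidence the refracted ray runs along the interface (θ₂ = 90°), so sin θ_c = V₁/V₂.
θ_c = arcsin(1.37/5.69) = arcsin 0.2408 = 13.93°.

13.9°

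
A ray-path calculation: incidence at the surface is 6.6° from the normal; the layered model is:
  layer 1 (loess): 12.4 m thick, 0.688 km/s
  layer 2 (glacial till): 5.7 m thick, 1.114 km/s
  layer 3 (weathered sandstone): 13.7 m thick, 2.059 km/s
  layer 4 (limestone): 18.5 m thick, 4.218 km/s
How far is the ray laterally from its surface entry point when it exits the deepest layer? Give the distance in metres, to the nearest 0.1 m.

Ray parameter p = sin 6.6° / 0.688 km/s = 1.6706e-01 s/km.
Layer 1: θ = 6.60°; offset = 12.4·tan 6.60° = 1.435 m.
Layer 2: sin θ = p·1.114 = 0.1861 → θ = 10.73°; offset = 5.7·tan 10.73° = 1.080 m.
Layer 3: sin θ = p·2.059 = 0.3440 → θ = 20.12°; offset = 13.7·tan 20.12° = 5.019 m.
Layer 4: sin θ = p·4.218 = 0.7047 → θ = 44.80°; offset = 18.5·tan 44.80° = 18.373 m.
Total horizontal offset = 25.906 m.

25.9 m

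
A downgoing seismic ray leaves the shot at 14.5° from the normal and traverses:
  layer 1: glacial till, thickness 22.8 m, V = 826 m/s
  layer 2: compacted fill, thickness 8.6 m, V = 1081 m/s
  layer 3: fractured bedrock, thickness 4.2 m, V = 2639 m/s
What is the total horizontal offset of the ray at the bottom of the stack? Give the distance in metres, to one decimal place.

14.5 m

Ray parameter p = sin 14.5° / 826 m/s = 3.0312e-04 s/m.
Layer 1: θ = 14.50°; offset = 22.8·tan 14.50° = 5.896 m.
Layer 2: sin θ = p·1081 = 0.3277 → θ = 19.13°; offset = 8.6·tan 19.13° = 2.983 m.
Layer 3: sin θ = p·2639 = 0.7999 → θ = 53.12°; offset = 4.2·tan 53.12° = 5.599 m.
Total horizontal offset = 14.478 m.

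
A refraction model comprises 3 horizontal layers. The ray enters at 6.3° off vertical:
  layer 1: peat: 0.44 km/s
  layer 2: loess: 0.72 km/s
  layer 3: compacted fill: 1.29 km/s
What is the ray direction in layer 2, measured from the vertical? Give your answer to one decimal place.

Snell's law across each interface conserves sin θ / V, so sin θ_2 = V_2·sin θ₁/V₁.
sin θ_2 = 0.72 × sin 6.3° / 0.44 = 0.1796.
θ_2 = arcsin 0.1796 = 10.34°.

10.3°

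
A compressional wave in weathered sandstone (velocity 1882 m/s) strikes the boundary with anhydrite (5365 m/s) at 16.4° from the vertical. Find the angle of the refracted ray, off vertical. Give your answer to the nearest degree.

54°

Snell's law: sin θ₂ = (V₂/V₁)·sin θ₁ = (5365/1882)·sin 16.4° = 0.8049.
θ₂ = arcsin 0.8049 = 53.60° from the normal.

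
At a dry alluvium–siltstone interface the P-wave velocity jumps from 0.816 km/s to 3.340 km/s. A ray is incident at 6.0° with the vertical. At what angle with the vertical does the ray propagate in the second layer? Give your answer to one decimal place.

sin θ₁/V₁ = sin θ₂/V₂ ⇒ sin θ₂ = 3.340·sin 6.0°/0.816 = 3.340·0.1045/0.816 = 0.4278.
θ₂ = sin⁻¹(0.4278) = 25.33° (from vertical).

25.3°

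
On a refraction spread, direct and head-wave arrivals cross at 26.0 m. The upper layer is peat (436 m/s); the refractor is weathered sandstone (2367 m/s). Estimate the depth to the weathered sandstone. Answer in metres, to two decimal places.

10.79 m

x_cross = 2h·√((V₂+V₁)/(V₂−V₁)) → h = x_cross / (2·√((V₂+V₁)/(V₂−V₁))).
√((V₂+V₁)/(V₂−V₁)) = √((2367+436)/(2367−436)) = 1.2048.
h = 26.0 / (2·1.2048) = 10.79 m.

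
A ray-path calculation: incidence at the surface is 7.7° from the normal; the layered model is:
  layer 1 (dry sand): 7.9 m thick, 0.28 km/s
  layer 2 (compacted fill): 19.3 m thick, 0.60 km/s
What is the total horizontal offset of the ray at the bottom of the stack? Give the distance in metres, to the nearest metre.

Ray parameter p = sin 7.7° / 0.28 km/s = 4.7852e-01 s/km.
Layer 1: θ = 7.70°; offset = 7.9·tan 7.70° = 1.068 m.
Layer 2: sin θ = p·0.60 = 0.2871 → θ = 16.69°; offset = 19.3·tan 16.69° = 5.785 m.
Σ offsets = 6.853 m.

7 m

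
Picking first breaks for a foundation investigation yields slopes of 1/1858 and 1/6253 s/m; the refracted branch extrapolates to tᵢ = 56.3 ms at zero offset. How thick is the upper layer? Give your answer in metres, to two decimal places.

54.78 m

h = tᵢ·V₁·V₂ / (2·√(V₂²−V₁²)).
√(V₂²−V₁²) = √(6253² − 1858²) = 5970.6 m/s.
h = 0.0563 s × 1858 × 6253 / (2 × 5970.6) = 54.78 m.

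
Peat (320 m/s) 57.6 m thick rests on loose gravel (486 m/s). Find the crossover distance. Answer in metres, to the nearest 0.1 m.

253.8 m

x_cross = 2h·√((V₂+V₁)/(V₂−V₁)).
(V₂+V₁)/(V₂−V₁) = (486+320)/(486−320) = 4.8554; √ = 2.2035.
x_cross = 2·57.6·2.2035 = 253.84 m.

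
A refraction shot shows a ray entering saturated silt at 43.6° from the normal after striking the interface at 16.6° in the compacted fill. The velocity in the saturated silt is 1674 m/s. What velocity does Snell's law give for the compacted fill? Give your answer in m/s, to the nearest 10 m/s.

690 m/s

Snell's law: sin 16.6°/V₁ = sin 43.6°/V₂.
V₁ = V₂·sin 16.6°/sin 43.6° = 1674 × 0.4143 = 693.49 m/s.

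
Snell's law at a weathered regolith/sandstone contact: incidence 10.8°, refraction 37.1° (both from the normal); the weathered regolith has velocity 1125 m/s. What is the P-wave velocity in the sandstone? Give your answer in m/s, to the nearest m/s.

sin 10.8° = 0.1874; sin 37.1° = 0.6032.
V₂ = V₁·(sin θ₂/sin θ₁) = 1125·(0.6032/0.1874) = 3621.54 m/s.

3622 m/s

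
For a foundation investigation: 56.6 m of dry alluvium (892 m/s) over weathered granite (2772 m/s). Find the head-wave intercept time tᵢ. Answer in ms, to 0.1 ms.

120.2 ms

θ_c = arcsin(V₁/V₂) = arcsin(892/2772) = 18.77°; cos θ_c = 0.9468.
tᵢ = 2h·cos θ_c / V₁ = 2·56.6·0.9468 / 892 = 0.12016 s.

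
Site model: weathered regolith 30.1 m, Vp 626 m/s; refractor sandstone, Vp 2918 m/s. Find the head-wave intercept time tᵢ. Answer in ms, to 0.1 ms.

θ_c = arcsin(V₁/V₂) = arcsin(626/2918) = 12.39°; cos θ_c = 0.9767.
tᵢ = 2h·cos θ_c / V₁ = 2·30.1·0.9767 / 626 = 0.09393 s.

93.9 ms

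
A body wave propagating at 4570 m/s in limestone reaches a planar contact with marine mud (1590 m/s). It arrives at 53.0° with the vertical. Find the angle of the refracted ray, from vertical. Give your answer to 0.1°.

16.1°

Snell's law: sin θ₂ = (V₂/V₁)·sin θ₁ = (1590/4570)·sin 53.0° = 0.2779.
θ₂ = sin⁻¹(0.2779) = 16.13° (from vertical).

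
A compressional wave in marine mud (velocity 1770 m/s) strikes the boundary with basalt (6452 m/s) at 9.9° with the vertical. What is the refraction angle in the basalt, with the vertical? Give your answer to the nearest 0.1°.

38.8°

Snell's law: sin θ₂ = (V₂/V₁)·sin θ₁ = (6452/1770)·sin 9.9° = 0.6267.
θ₂ = sin⁻¹(0.6267) = 38.81° (from vertical).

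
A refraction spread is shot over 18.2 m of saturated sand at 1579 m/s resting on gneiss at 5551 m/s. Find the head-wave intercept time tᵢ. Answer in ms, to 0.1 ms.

θ_c = arcsin(V₁/V₂) = arcsin(1579/5551) = 16.53°; cos θ_c = 0.9587.
tᵢ = 2h·cos θ_c / V₁ = 2·18.2·0.9587 / 1579 = 0.02210 s.

22.1 ms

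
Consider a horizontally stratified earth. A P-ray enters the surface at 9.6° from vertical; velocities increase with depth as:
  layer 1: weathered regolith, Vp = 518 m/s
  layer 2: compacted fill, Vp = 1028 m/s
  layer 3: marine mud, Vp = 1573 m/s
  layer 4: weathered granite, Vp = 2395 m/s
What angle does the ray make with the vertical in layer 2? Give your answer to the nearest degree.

19°

Snell's law across each interface conserves sin θ / V, so sin θ_2 = V_2·sin θ₁/V₁.
sin θ_2 = 1028 × sin 9.6° / 518 = 0.3310.
θ_2 = arcsin 0.3310 = 19.33°.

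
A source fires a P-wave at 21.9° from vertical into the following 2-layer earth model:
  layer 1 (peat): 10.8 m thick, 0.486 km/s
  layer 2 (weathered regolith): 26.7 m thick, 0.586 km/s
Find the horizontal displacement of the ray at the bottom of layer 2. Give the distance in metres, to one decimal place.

17.8 m

p = sin θ₁/V₁ = sin 21.9°/0.486 = 7.6746e-01 s/km is conserved through the stack.
Layer 1: θ = 21.90°; offset = 10.8·tan 21.90° = 4.342 m.
Layer 2: sin θ = p·0.586 = 0.4497 → θ = 26.73°; offset = 26.7·tan 26.73° = 13.444 m.
Σ offsets = 17.786 m.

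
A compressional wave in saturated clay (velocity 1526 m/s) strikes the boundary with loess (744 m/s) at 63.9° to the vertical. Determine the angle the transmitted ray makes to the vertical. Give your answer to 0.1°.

26.0°

Snell's law: sin θ₂ = (V₂/V₁)·sin θ₁ = (744/1526)·sin 63.9° = 0.4378.
θ₂ = arcsin 0.4378 = 25.97° from the normal.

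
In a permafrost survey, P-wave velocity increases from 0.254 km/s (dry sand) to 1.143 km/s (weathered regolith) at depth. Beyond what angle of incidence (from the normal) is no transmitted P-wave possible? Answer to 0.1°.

Critical incidence: sin θ_c = V₁/V₂ = 0.254/1.143 = 0.2222.
θ_c = arcsin 0.2222 = 12.84°.

12.8°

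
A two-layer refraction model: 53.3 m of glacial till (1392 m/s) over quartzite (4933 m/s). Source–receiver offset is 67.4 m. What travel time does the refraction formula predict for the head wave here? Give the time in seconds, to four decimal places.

0.0871 s

θ_c = arcsin(V₁/V₂) = arcsin(1392/4933) = 16.39°, cos θ_c = 0.9594.
Intercept time tᵢ = 2h cos θ_c / V₁ = 2·53.3·0.9594/1392 = 0.07347 s.
t = x/V₂ + tᵢ = 67.4/4933 + 0.07347 = 0.08713 s.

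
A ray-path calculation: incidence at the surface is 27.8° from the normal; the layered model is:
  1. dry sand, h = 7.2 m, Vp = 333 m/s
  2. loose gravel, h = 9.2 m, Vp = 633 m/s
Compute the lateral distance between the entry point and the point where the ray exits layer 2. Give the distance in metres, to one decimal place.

Ray parameter p = sin 27.8° / 333 m/s = 1.4006e-03 s/m.
Layer 1: θ = 27.80°; offset = 7.2·tan 27.80° = 3.796 m.
Layer 2: sin θ = p·633 = 0.8866 → θ = 62.44°; offset = 9.2·tan 62.44° = 17.631 m.
Σ offsets = 21.427 m.

21.4 m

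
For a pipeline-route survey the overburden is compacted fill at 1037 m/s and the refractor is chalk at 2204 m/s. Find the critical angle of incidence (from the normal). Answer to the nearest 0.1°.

28.1°

At critical incidence the refracted ray runs along the interface (θ₂ = 90°), so sin θ_c = V₁/V₂.
θ_c = arcsin(1037/2204) = arcsin 0.4705 = 28.07°.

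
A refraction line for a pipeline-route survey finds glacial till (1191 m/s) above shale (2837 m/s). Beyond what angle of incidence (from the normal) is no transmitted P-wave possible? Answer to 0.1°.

24.8°

At critical incidence the refracted ray runs along the interface (θ₂ = 90°), so sin θ_c = V₁/V₂.
θ_c = arcsin(1191/2837) = arcsin 0.4198 = 24.82°.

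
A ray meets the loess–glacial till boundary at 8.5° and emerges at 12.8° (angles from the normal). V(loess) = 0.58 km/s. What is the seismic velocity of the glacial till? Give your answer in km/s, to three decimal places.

sin 8.5° = 0.1478; sin 12.8° = 0.2215.
V₂ = V₁·(sin θ₂/sin θ₁) = 0.58·(0.2215/0.1478) = 0.869 km/s.

0.869 km/s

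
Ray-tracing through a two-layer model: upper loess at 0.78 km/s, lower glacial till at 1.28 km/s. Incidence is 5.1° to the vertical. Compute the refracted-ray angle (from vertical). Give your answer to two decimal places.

Snell's law: sin θ₂ = (V₂/V₁)·sin θ₁ = (1.28/0.78)·sin 5.1° = 0.1459.
θ₂ = sin⁻¹(0.1459) = 8.39° (from vertical).

8.39°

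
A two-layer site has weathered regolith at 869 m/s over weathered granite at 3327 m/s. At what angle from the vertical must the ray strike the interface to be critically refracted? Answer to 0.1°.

15.1°

Critical incidence: sin θ_c = V₁/V₂ = 869/3327 = 0.2612.
θ_c = arcsin 0.2612 = 15.14°.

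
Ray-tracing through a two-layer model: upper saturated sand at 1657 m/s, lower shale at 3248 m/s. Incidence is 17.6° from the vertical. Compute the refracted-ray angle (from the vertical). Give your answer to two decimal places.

Snell's law: sin θ₂ = (V₂/V₁)·sin θ₁ = (3248/1657)·sin 17.6° = 0.5927.
θ₂ = sin⁻¹(0.5927) = 36.35° (from vertical).

36.35°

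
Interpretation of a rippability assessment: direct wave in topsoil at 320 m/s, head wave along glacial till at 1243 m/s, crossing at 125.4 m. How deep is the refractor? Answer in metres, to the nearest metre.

48 m

h = (x_cross/2)·√((V₂−V₁)/(V₂+V₁)).
(V₂−V₁)/(V₂+V₁) = (1243−320)/(1243+320) = 0.5905; √ = 0.7685.
h = (125.4/2)·0.7685 = 48.18 m.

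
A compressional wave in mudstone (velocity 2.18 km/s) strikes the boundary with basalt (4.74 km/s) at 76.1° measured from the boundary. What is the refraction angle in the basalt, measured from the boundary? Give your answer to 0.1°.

Angle from the normal: 90° − 76.1° = 13.9°.
sin θ₁/V₁ = sin θ₂/V₂ ⇒ sin θ₂ = 4.74·sin 13.9°/2.18 = 4.74·0.2402/2.18 = 0.5223.
θ₂ = arcsin 0.5223 = 31.49° from the normal.
From the interface: 90° − 31.49° = 58.51°.

58.5°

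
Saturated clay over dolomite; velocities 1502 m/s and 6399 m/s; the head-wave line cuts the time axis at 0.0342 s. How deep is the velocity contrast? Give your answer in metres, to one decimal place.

26.4 m

θ_c = arcsin(1502/6399) = 13.58°; cos θ_c = 0.9721.
tᵢ = 2h cos θ_c/V₁ ⇒ h = tᵢ·V₁/(2 cos θ_c) = 0.0342·1502/(2·0.9721) = 26.42 m.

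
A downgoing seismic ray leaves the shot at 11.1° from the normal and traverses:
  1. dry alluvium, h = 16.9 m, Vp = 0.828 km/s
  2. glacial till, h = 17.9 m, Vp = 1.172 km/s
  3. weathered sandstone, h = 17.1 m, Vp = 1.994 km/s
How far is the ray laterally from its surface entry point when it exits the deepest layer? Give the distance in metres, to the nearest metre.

17 m

Apply Snell's law at each interface; in layer i the horizontal offset is hᵢ·tan θᵢ.
Layer 1: θ = 11.10°; offset = 16.9·tan 11.10° = 3.316 m.
Layer 2: sin θ = 1.172·sin 11.1°/0.828 = 0.2725, θ = 15.81°; offset = 17.9·tan 15.81° = 5.070 m.
Layer 3: sin θ = 1.994·sin 11.1°/0.828 = 0.4636, θ = 27.62°; offset = 17.1·tan 27.62° = 8.948 m.
Total horizontal offset = 17.333 m.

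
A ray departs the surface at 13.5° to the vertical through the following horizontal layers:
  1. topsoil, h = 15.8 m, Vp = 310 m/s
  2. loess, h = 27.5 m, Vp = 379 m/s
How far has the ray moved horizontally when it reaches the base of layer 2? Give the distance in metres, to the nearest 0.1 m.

12.0 m

p = sin θ₁/V₁ = sin 13.5°/310 = 7.5305e-04 s/m is conserved through the stack.
Layer 1: θ = 13.50°; offset = 15.8·tan 13.50° = 3.793 m.
Layer 2: sin θ = p·379 = 0.2854 → θ = 16.58°; offset = 27.5·tan 16.58° = 8.189 m.
Summing the layer offsets gives 11.983 m.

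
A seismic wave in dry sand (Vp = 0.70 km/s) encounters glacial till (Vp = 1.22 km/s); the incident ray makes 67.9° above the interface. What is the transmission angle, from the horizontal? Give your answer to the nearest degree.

Convert to the normal: θ₁ = 90° − 67.9° = 22.1°.
Snell's law: sin θ₂ = (V₂/V₁)·sin θ₁ = (1.22/0.70)·sin 22.1° = 0.6557.
θ₂ = sin⁻¹(0.6557) = 40.97° (from vertical).
From the interface: 90° − 40.97° = 49.03°.

49°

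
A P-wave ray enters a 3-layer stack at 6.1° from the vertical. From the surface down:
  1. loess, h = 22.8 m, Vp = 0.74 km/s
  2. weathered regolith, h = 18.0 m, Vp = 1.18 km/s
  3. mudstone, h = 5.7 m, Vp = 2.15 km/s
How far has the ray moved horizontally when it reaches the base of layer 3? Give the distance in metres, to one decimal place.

Ray parameter p = sin 6.1° / 0.74 km/s = 1.4360e-01 s/km.
Layer 1: θ = 6.10°; offset = 22.8·tan 6.10° = 2.437 m.
Layer 2: sin θ = p·1.18 = 0.1694 → θ = 9.76°; offset = 18.0·tan 9.76° = 3.095 m.
Layer 3: sin θ = p·2.15 = 0.3087 → θ = 17.98°; offset = 5.7·tan 17.98° = 1.850 m.
Σ offsets = 7.382 m.

7.4 m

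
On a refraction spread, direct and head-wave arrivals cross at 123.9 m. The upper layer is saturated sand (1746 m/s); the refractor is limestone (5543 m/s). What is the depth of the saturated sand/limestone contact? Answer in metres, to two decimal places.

h = (x_cross/2)·√((V₂−V₁)/(V₂+V₁)).
(V₂−V₁)/(V₂+V₁) = (5543−1746)/(5543+1746) = 0.5209; √ = 0.7217.
h = (123.9/2)·0.7217 = 44.71 m.

44.71 m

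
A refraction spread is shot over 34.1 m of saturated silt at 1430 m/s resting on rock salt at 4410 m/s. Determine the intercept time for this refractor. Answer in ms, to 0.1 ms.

θ_c = arcsin(V₁/V₂) = arcsin(1430/4410) = 18.92°; cos θ_c = 0.9460.
tᵢ = 2h·cos θ_c / V₁ = 2·34.1·0.9460 / 1430 = 0.04512 s.

45.1 ms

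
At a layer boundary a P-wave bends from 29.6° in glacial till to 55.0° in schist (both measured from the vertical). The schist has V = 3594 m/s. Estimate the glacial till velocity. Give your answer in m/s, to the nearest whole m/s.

Snell's law: sin 29.6°/V₁ = sin 55.0°/V₂.
V₁ = V₂·sin 29.6°/sin 55.0° = 3594 × 0.6030 = 2167.15 m/s.

2167 m/s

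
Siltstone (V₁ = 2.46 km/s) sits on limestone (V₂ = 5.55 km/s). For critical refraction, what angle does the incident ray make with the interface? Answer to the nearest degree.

64°

Critical incidence: sin θ_c = V₁/V₂ = 2.46/5.55 = 0.4432.
θ_c = arcsin 0.4432 = 26.31°.
Measured from the interface: 90° − 26.31° = 63.69°.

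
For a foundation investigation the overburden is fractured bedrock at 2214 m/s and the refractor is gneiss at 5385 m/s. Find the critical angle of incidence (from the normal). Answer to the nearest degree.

At critical incidence the refracted ray runs along the interface (θ₂ = 90°), so sin θ_c = V₁/V₂.
θ_c = arcsin(2214/5385) = arcsin 0.4111 = 24.28°.

24°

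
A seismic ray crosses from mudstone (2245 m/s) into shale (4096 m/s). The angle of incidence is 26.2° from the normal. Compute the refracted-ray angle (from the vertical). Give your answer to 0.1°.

Snell's law: sin θ₂ = (V₂/V₁)·sin θ₁ = (4096/2245)·sin 26.2° = 0.8055.
θ₂ = arcsin 0.8055 = 53.66° from the normal.

53.7°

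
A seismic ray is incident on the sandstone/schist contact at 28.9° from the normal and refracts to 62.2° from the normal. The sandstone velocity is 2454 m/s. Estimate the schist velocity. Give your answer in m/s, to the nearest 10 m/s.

Snell's law: sin 28.9°/V₁ = sin 62.2°/V₂.
V₂ = V₁·sin 62.2°/sin 28.9° = 2454 × 1.8304 = 4491.70 m/s.

4490 m/s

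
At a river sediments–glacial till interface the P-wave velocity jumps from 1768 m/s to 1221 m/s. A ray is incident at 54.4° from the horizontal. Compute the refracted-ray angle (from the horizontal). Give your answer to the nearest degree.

66°

Angle from the normal: 90° − 54.4° = 35.6°.
sin θ₁/V₁ = sin θ₂/V₂ ⇒ sin θ₂ = 1221·sin 35.6°/1768 = 1221·0.5821/1768 = 0.4020.
θ₂ = arcsin 0.4020 = 23.70° from the normal.
From the interface: 90° − 23.70° = 66.30°.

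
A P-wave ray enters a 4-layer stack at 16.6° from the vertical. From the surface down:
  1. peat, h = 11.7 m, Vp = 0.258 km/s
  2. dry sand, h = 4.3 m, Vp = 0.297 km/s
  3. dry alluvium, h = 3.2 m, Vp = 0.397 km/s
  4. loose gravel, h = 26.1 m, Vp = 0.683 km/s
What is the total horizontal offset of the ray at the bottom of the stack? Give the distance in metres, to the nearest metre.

p = sin θ₁/V₁ = sin 16.6°/0.258 = 1.1073e+00 s/km is conserved through the stack.
Layer 1: θ = 16.60°; offset = 11.7·tan 16.60° = 3.488 m.
Layer 2: sin θ = p·0.297 = 0.3289 → θ = 19.20°; offset = 4.3·tan 19.20° = 1.497 m.
Layer 3: sin θ = p·0.397 = 0.4396 → θ = 26.08°; offset = 3.2·tan 26.08° = 1.566 m.
Layer 4: sin θ = p·0.683 = 0.7563 → θ = 49.14°; offset = 26.1·tan 49.14° = 30.172 m.
Σ offsets = 36.724 m.

37 m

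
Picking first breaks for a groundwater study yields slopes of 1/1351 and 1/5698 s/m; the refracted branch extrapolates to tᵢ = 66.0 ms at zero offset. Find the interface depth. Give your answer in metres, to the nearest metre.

h = tᵢ·V₁·V₂ / (2·√(V₂²−V₁²)).
√(V₂²−V₁²) = √(5698² − 1351²) = 5535.5 m/s.
h = 0.066 s × 1351 × 5698 / (2 × 5535.5) = 45.89 m.

46 m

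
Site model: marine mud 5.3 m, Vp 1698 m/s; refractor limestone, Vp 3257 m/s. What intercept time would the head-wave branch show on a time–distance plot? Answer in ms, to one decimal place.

5.3 ms

θ_c = arcsin(V₁/V₂) = arcsin(1698/3257) = 31.42°; cos θ_c = 0.8533.
tᵢ = 2h·cos θ_c / V₁ = 2·5.3·0.8533 / 1698 = 0.00533 s.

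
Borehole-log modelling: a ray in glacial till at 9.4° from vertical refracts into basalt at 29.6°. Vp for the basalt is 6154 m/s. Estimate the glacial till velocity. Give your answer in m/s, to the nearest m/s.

2035 m/s

sin 9.4° = 0.1633; sin 29.6° = 0.4939.
V₁ = V₂·(sin θ₁/sin θ₂) = 6154·(0.1633/0.4939) = 2034.87 m/s.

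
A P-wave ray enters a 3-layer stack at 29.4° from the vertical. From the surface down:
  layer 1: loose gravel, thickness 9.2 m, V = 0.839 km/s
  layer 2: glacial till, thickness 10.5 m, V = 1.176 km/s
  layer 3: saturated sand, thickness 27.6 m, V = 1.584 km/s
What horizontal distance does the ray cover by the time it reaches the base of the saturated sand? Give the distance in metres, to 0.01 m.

83.26 m

p = sin θ₁/V₁ = sin 29.4°/0.839 = 5.8511e-01 s/km is conserved through the stack.
Layer 1: θ = 29.40°; offset = 9.2·tan 29.40° = 5.1839 m.
Layer 2: sin θ = p·1.176 = 0.6881 → θ = 43.48°; offset = 10.5·tan 43.48° = 9.9567 m.
Layer 3: sin θ = p·1.584 = 0.9268 → θ = 67.94°; offset = 27.6·tan 67.94° = 68.1156 m.
Summing the layer offsets gives 83.2562 m.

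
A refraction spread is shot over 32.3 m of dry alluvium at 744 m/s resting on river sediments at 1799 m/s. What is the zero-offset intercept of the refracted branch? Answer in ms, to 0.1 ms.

tᵢ = 2h·√(V₂²−V₁²)/(V₁V₂).
√(V₂²−V₁²) = √(1799²−744²) = 1637.9 m/s.
tᵢ = 2·32.3·1637.9/(744·1799) = 0.07905 s.

79.1 ms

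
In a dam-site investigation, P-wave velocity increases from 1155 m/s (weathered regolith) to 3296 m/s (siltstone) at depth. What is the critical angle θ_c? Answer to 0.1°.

At critical incidence the refracted ray runs along the interface (θ₂ = 90°), so sin θ_c = V₁/V₂.
θ_c = arcsin(1155/3296) = arcsin 0.3504 = 20.51°.

20.5°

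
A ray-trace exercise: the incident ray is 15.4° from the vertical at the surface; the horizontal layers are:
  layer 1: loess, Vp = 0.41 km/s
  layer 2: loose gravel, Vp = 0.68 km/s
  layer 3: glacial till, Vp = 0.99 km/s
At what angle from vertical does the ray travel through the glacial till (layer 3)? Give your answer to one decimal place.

Snell's law across each interface conserves sin θ / V, so sin θ_3 = V_3·sin θ₁/V₁.
sin θ_3 = 0.99 × sin 15.4° / 0.41 = 0.6412.
θ_3 = arcsin 0.6412 = 39.88°.

39.9°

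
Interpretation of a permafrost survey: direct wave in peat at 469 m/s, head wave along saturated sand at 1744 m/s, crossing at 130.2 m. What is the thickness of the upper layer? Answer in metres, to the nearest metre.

x_cross = 2h·√((V₂+V₁)/(V₂−V₁)) → h = x_cross / (2·√((V₂+V₁)/(V₂−V₁))).
√((V₂+V₁)/(V₂−V₁)) = √((1744+469)/(1744−469)) = 1.3175.
h = 130.2 / (2·1.3175) = 49.41 m.

49 m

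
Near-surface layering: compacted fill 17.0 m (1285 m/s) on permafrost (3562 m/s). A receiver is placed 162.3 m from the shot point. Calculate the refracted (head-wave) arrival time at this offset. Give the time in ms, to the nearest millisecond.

θ_c = arcsin(V₁/V₂) = arcsin(1285/3562) = 21.15°, cos θ_c = 0.9327.
Intercept time tᵢ = 2h cos θ_c / V₁ = 2·17.0·0.9327/1285 = 0.02468 s.
t = x/V₂ + tᵢ = 162.3/3562 + 0.02468 = 0.07024 s.

70 ms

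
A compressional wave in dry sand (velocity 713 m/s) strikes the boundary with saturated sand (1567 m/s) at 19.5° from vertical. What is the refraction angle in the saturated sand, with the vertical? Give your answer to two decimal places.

sin θ₁/V₁ = sin θ₂/V₂ ⇒ sin θ₂ = 1567·sin 19.5°/713 = 1567·0.3338/713 = 0.7336.
θ₂ = arcsin 0.7336 = 47.19° from the normal.

47.19°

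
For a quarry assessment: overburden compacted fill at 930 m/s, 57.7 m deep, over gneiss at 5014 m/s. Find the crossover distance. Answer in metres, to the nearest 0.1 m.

139.2 m

x_cross = 2h·√((V₂+V₁)/(V₂−V₁)).
(V₂+V₁)/(V₂−V₁) = (5014+930)/(5014−930) = 1.4554; √ = 1.2064.
x_cross = 2·57.7·1.2064 = 139.22 m.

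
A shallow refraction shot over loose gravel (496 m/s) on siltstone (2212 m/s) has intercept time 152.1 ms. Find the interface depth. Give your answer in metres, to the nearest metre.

h = tᵢ·V₁·V₂ / (2·√(V₂²−V₁²)).
√(V₂²−V₁²) = √(2212² − 496²) = 2155.7 m/s.
h = 0.1521 s × 496 × 2212 / (2 × 2155.7) = 38.71 m.

39 m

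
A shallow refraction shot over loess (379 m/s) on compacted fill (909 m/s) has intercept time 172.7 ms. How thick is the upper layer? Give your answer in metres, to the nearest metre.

36 m

h = tᵢ·V₁·V₂ / (2·√(V₂²−V₁²)).
√(V₂²−V₁²) = √(909² − 379²) = 826.2 m/s.
h = 0.1727 s × 379 × 909 / (2 × 826.2) = 36.01 m.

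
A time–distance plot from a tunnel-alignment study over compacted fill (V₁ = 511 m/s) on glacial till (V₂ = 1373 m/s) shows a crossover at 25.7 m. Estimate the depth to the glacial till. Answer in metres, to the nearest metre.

x_cross = 2h·√((V₂+V₁)/(V₂−V₁)) → h = x_cross / (2·√((V₂+V₁)/(V₂−V₁))).
√((V₂+V₁)/(V₂−V₁)) = √((1373+511)/(1373−511)) = 1.4784.
h = 25.7 / (2·1.4784) = 8.69 m.

9 m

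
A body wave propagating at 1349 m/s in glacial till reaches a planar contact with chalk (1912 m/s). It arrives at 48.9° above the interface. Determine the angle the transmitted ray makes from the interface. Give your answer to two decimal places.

Convert to the normal: θ₁ = 90° − 48.9° = 41.1°.
sin θ₁/V₁ = sin θ₂/V₂ ⇒ sin θ₂ = 1912·sin 41.1°/1349 = 1912·0.6574/1349 = 0.9317.
θ₂ = sin⁻¹(0.9317) = 68.71° (from vertical).
From the interface: 90° − 68.71° = 21.29°.

21.29°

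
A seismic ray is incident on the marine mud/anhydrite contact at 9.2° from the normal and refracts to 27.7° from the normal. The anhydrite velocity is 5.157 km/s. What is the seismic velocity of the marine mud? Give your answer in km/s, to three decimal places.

1.774 km/s

Snell's law: sin 9.2°/V₁ = sin 27.7°/V₂.
V₁ = V₂·sin 9.2°/sin 27.7° = 5.157 × 0.3439 = 1.774 km/s.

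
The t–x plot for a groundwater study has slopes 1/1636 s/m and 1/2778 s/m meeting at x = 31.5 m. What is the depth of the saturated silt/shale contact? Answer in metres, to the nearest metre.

h = (x_cross/2)·√((V₂−V₁)/(V₂+V₁)).
(V₂−V₁)/(V₂+V₁) = (2778−1636)/(2778+1636) = 0.2587; √ = 0.5086.
h = (31.5/2)·0.5086 = 8.01 m.

8 m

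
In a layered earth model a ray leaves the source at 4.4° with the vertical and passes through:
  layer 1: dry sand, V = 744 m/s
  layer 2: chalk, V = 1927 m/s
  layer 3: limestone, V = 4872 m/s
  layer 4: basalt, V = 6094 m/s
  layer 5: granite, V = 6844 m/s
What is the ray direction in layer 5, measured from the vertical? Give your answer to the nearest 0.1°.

Snell's law across each interface conserves sin θ / V, so sin θ_5 = V_5·sin θ₁/V₁.
sin θ_5 = 6844 × sin 4.4° / 744 = 0.7057.
θ_5 = arcsin 0.7057 = 44.89°.

44.9°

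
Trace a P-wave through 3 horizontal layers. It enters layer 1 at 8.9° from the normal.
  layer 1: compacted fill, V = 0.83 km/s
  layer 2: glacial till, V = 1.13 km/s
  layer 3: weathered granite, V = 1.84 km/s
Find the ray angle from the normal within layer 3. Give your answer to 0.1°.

Ray parameter p = sin 8.9° / 0.83 = 1.8640e-01 s/km.
sin θ_3 = p·V_3 = 1.8640e-01 × 1.84 = 0.3430.
θ_3 = 20.06° from the vertical.

20.1°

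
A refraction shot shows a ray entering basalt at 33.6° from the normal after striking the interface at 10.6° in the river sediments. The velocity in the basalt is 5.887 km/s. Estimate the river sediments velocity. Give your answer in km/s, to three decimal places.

1.957 km/s

Snell's law: sin 10.6°/V₁ = sin 33.6°/V₂.
V₁ = V₂·sin 10.6°/sin 33.6° = 5.887 × 0.3324 = 1.957 km/s.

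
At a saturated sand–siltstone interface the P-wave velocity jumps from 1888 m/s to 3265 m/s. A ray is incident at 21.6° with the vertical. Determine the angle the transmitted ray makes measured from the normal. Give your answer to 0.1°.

39.5°

Snell's law: sin θ₂ = (V₂/V₁)·sin θ₁ = (3265/1888)·sin 21.6° = 0.6366.
θ₂ = arcsin 0.6366 = 39.54° from the normal.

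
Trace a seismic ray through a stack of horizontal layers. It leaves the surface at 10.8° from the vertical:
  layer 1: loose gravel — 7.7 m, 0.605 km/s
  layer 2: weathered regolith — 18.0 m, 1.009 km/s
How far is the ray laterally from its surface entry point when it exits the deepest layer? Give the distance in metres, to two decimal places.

Apply Snell's law at each interface; in layer i the horizontal offset is hᵢ·tan θᵢ.
Layer 1: θ = 10.80°; offset = 7.7·tan 10.80° = 1.4689 m.
Layer 2: sin θ = 1.009·sin 10.8°/0.605 = 0.3125, θ = 18.21°; offset = 18.0·tan 18.21° = 5.9217 m.
Σ offsets = 7.3906 m.

7.39 m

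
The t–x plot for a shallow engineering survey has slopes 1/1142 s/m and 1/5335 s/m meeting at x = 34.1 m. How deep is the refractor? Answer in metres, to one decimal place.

13.7 m

x_cross = 2h·√((V₂+V₁)/(V₂−V₁)) → h = x_cross / (2·√((V₂+V₁)/(V₂−V₁))).
√((V₂+V₁)/(V₂−V₁)) = √((5335+1142)/(5335−1142)) = 1.2429.
h = 34.1 / (2·1.2429) = 13.72 m.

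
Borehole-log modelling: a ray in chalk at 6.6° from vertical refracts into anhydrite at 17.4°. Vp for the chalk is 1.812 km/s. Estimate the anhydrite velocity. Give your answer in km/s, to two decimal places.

Snell's law: sin 6.6°/V₁ = sin 17.4°/V₂.
V₂ = V₁·sin 17.4°/sin 6.6° = 1.812 × 2.6018 = 4.71 km/s.

4.71 km/s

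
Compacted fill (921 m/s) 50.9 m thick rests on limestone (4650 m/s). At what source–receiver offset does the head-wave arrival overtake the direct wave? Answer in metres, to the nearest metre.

124 m

x_cross = 2h·√((V₂+V₁)/(V₂−V₁)).
(V₂+V₁)/(V₂−V₁) = (4650+921)/(4650−921) = 1.4940; √ = 1.2223.
x_cross = 2·50.9·1.2223 = 124.43 m.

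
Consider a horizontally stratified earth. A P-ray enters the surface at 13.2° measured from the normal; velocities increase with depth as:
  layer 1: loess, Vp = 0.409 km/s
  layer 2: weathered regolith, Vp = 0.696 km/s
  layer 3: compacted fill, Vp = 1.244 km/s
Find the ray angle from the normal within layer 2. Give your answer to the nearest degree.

23°

Ray parameter p = sin 13.2° / 0.409 = 5.5832e-01 s/km.
sin θ_2 = p·V_2 = 5.5832e-01 × 0.696 = 0.3886.
θ_2 = 22.87° from the vertical.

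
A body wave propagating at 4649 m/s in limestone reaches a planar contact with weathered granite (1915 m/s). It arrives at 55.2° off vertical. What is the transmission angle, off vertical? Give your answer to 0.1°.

sin θ₁/V₁ = sin θ₂/V₂ ⇒ sin θ₂ = 1915·sin 55.2°/4649 = 1915·0.8211/4649 = 0.3382.
θ₂ = sin⁻¹(0.3382) = 19.77° (from vertical).

19.8°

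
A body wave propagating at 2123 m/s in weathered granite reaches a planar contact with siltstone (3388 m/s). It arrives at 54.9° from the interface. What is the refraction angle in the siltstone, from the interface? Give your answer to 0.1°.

23.4°

Convert to the normal: θ₁ = 90° − 54.9° = 35.1°.
Snell's law: sin θ₂ = (V₂/V₁)·sin θ₁ = (3388/2123)·sin 35.1° = 0.9176.
θ₂ = arcsin 0.9176 = 66.58° from the normal.
From the interface: 90° − 66.58° = 23.42°.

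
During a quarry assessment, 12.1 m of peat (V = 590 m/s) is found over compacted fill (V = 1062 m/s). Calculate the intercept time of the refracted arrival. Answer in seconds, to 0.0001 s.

0.0341 s

θ_c = arcsin(V₁/V₂) = arcsin(590/1062) = 33.75°; cos θ_c = 0.8315.
tᵢ = 2h·cos θ_c / V₁ = 2·12.1·0.8315 / 590 = 0.03410 s.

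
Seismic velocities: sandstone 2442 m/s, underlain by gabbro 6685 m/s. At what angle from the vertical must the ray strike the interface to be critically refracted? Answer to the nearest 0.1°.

21.4°

At critical incidence the refracted ray runs along the interface (θ₂ = 90°), so sin θ_c = V₁/V₂.
θ_c = arcsin(2442/6685) = arcsin 0.3653 = 21.43°.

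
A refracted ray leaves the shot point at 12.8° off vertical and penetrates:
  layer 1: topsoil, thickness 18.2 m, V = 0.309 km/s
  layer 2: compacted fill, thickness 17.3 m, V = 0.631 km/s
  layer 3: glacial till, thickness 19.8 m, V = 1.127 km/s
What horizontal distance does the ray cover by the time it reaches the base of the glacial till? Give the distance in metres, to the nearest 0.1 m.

Apply Snell's law at each interface; in layer i the horizontal offset is hᵢ·tan θᵢ.
Layer 1: θ = 12.80°; offset = 18.2·tan 12.80° = 4.135 m.
Layer 2: sin θ = 0.631·sin 12.8°/0.309 = 0.4524, θ = 26.90°; offset = 17.3·tan 26.90° = 8.776 m.
Layer 3: sin θ = 1.127·sin 12.8°/0.309 = 0.8080, θ = 53.91°; offset = 19.8·tan 53.91° = 27.158 m.
Σ offsets = 40.069 m.

40.1 m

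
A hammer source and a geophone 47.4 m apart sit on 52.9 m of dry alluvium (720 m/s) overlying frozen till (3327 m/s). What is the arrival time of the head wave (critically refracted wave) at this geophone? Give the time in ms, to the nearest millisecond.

158 ms

t = x/V₂ + 2h·√(V₂²−V₁²)/(V₁V₂).
√(V₂²−V₁²) = √(3327²−720²) = 3248.2 m/s; delay term = 2·52.9·3248.2/(720·3327) = 0.14346 s.
t = 47.4/3327 + 0.14346 = 0.15771 s.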